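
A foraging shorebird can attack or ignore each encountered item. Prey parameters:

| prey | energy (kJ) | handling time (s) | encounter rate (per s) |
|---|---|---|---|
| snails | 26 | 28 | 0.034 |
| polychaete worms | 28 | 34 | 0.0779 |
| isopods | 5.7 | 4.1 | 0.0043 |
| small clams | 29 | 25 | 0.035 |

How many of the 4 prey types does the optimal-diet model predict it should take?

4

Profitabilities (E/h, kJ/s): isopods 1.39, small clams 1.16, snails 0.929, polychaete worms 0.824. Add prey in this order while the next type's profitability exceeds the intake rate on those already taken.
Rate on top 1: 0.02409. small clams: 1.16 > 0.02409 → include.
Rate on top 2: 0.5492. snails: 0.929 > 0.5492 → include.
Rate on top 3: 0.6762. polychaete worms: 0.824 > 0.6762 → include.
Optimal diet: isopods, small clams, snails, polychaete worms — 4 of 4 types.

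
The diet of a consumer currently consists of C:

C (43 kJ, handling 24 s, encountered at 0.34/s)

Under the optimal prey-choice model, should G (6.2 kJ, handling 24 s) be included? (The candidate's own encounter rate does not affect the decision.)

No

Current rate: (0.34×43)/(1 + 0.34×24) = 1.596 kJ/s.
G: E/h = 6.2/24 = 0.2583 kJ/s.
Since 0.2583 < R, time spent handling G is better spent searching.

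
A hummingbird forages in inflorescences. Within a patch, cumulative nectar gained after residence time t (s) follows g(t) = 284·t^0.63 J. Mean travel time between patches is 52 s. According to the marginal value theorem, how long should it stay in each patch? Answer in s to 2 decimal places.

Optimal t* satisfies g'(t*) = g(t*)/(T + t*).
g'(t) = 0.63·284·t^-0.37. Setting 0.63·284·t^-0.37 = 284·t^0.63/(52+t) gives 0.63(52+t) = t, so 0.37·t = 0.63×52.
t* = 0.63×52/0.37 = 88.54 s.

88.54 s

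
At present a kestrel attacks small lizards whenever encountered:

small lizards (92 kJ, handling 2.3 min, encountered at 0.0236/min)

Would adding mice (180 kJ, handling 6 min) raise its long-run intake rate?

Yes

Current rate: (0.0236×92)/(1 + 0.0236×2.3) = 2.059 kJ/min.
mice: E/h = 180/6 = 30 kJ/min.
30 > 2.059, so adding mice raises the average — include it.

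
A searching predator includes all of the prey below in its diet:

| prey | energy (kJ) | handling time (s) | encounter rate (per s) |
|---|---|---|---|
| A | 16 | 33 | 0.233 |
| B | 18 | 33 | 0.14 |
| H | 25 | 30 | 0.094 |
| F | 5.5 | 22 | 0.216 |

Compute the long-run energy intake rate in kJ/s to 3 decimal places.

0.469 kJ/s

R = Σλ_iE_i / (1 + Σλ_ih_i)
Numerator: 0.233×16 + 0.14×18 + 0.094×25 + 0.216×5.5 = 9.786
Denominator: 1 + 0.233×33 + 0.14×33 + 0.094×30 + 0.216×22 = 20.88
R = 9.786/20.88 = 0.4687 kJ/s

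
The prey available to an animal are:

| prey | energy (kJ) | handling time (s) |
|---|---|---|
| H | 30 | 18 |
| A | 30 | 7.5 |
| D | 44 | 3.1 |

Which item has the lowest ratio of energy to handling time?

H

Profitability E/h (kJ/s): H = 30/18 = 1.67, A = 30/7.5 = 4, D = 44/3.1 = 14.2.
Ranked: D > A > H.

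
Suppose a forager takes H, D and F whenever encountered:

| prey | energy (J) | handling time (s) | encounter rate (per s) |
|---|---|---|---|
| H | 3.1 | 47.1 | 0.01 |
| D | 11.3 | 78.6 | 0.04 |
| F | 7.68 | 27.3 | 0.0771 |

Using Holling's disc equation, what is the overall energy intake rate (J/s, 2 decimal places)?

Energy encountered per unit search time: 0.01×3.1 + 0.04×11.3 + 0.0771×7.68 = 1.075 J/s.
Handling time per unit search time: 0.01×47.1 + 0.04×78.6 + 0.0771×27.3 = 5.72.
Rate = 1.075/(1 + 5.72) = 0.16 J/s.

0.16 J/s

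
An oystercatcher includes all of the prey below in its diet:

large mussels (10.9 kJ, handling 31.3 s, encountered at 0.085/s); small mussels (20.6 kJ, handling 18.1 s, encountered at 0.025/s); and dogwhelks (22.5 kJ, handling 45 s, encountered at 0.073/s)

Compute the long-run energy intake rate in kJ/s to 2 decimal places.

0.42 kJ/s

R = Σλ_iE_i / (1 + Σλ_ih_i)
Numerator: 0.085×10.9 + 0.025×20.6 + 0.073×22.5 = 3.084
Denominator: 1 + 0.085×31.3 + 0.025×18.1 + 0.073×45 = 7.398
R = 3.084/7.398 = 0.4169 kJ/s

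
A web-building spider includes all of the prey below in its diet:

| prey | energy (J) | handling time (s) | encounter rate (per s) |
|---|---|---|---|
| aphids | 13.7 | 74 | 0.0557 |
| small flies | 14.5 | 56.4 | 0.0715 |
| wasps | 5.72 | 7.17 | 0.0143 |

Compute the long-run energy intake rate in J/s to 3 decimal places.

0.203 J/s

R = (0.0557×13.7 + 0.0715×14.5 + 0.0143×5.72) / (1 + 0.0557×74 + 0.0715×56.4 + 0.0143×7.17) = 1.882/9.257 = 0.2033 J/s.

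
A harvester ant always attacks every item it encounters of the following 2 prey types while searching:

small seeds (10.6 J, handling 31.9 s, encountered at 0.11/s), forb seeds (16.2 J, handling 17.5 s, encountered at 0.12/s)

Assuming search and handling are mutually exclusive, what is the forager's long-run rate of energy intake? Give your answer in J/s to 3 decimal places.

0.471 J/s

Energy encountered per unit search time: 0.11×10.6 + 0.12×16.2 = 3.11 J/s.
Handling time per unit search time: 0.11×31.9 + 0.12×17.5 = 5.609.
Rate = 3.11/(1 + 5.609) = 0.4706 J/s.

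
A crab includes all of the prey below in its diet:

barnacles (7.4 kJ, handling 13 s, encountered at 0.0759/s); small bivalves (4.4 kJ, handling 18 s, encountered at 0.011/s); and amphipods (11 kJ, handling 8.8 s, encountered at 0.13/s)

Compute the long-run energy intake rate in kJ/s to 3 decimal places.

R = Σλ_iE_i / (1 + Σλ_ih_i)
Numerator: 0.0759×7.4 + 0.011×4.4 + 0.13×11 = 2.04
Denominator: 1 + 0.0759×13 + 0.011×18 + 0.13×8.8 = 3.329
R = 2.04/3.329 = 0.6129 kJ/s

0.613 kJ/s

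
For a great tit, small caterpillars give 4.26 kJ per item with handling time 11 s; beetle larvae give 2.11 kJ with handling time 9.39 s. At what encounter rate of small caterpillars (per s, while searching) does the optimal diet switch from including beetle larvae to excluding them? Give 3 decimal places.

0.126 per s

Drop beetle larvae once their profitability E₂/h₂ falls below the rate achievable on small caterpillars alone: E₂/h₂ = λE₁/(1 + λh₁).
Solve for λ: λE₁h₂ = E₂(1 + λh₁) → λ(E₁h₂ − E₂h₁) = E₂ → λ = E₂/(E₁h₂ − E₂h₁).
λ = 2.11/(4.26×9.39 − 2.11×11) = 2.11/16.79 = 0.1257 per s.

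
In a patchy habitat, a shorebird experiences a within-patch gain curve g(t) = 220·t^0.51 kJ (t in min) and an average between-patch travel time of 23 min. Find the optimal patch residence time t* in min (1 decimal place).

Maximise g(t)/(T+t): set derivative to zero → g'(t)(T+t) = g(t).
g'(t) = 0.51·220·t^-0.49. Setting 0.51·220·t^-0.49 = 220·t^0.51/(23+t) gives 0.51(23+t) = t, so 0.49·t = 0.51×23.
t* = 0.51×23/0.49 = 23.94 min.

23.9 min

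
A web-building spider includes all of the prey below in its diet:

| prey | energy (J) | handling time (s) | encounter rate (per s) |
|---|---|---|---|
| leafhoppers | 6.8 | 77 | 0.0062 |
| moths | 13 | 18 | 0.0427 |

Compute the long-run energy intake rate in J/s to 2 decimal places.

0.27 J/s

R = (0.0062×6.8 + 0.0427×13) / (1 + 0.0062×77 + 0.0427×18) = 0.5973/2.246 = 0.2659 J/s.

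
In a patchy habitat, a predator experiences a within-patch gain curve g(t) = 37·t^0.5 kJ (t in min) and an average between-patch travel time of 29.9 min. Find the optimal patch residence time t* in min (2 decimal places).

Maximise g(t)/(T+t): set derivative to zero → g'(t)(T+t) = g(t).
g'(t) = 0.5·37·t^-0.5. Setting 0.5·37·t^-0.5 = 37·t^0.5/(29.9+t) gives 0.5(29.9+t) = t, so 0.50·t = 0.5×29.9.
t* = 0.5×29.9/0.50 = 29.9 min.

29.90 min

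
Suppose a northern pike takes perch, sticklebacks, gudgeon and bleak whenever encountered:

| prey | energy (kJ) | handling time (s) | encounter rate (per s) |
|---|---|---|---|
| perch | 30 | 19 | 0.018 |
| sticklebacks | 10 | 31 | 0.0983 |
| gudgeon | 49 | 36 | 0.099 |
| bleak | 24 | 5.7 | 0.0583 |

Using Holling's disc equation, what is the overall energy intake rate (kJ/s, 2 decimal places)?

Energy encountered per unit search time: 0.018×30 + 0.0983×10 + 0.099×49 + 0.0583×24 = 7.773 kJ/s.
Handling time per unit search time: 0.018×19 + 0.0983×31 + 0.099×36 + 0.0583×5.7 = 7.286.
Rate = 7.773/(1 + 7.286) = 0.9382 kJ/s.

0.94 kJ/s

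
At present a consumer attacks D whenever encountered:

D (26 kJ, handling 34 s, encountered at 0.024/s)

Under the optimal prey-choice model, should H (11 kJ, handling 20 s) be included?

Yes

Current rate: (0.024×26)/(1 + 0.024×34) = 0.3436 kJ/s.
Profitability of H: 11/20 = 0.55 kJ/s.
Since 0.55 > R, including H increases the long-run rate.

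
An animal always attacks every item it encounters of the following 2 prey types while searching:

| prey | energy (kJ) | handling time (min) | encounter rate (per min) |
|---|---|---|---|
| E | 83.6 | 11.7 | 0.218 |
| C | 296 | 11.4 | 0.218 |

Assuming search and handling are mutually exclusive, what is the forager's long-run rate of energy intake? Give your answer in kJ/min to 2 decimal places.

Energy encountered per unit search time: 0.218×83.6 + 0.218×296 = 82.75 kJ/min.
Handling time per unit search time: 0.218×11.7 + 0.218×11.4 = 5.036.
Rate = 82.75/(1 + 5.036) = 13.71 kJ/min.

13.71 kJ/min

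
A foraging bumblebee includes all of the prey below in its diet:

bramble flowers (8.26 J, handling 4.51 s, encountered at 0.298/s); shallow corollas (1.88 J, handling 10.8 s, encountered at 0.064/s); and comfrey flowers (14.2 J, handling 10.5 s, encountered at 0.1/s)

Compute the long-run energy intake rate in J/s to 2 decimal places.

0.98 J/s

Energy encountered per unit search time: 0.298×8.26 + 0.064×1.88 + 0.1×14.2 = 4.002 J/s.
Handling time per unit search time: 0.298×4.51 + 0.064×10.8 + 0.1×10.5 = 3.085.
Rate = 4.002/(1 + 3.085) = 0.9796 J/s.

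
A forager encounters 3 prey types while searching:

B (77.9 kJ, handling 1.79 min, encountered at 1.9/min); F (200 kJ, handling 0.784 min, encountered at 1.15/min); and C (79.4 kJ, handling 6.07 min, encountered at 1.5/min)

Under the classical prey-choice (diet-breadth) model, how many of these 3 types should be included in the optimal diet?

Profitabilities (E/h, kJ/min): F 255, B 43.5, C 13.1. Add prey in this order while the next type's profitability exceeds the intake rate on those already taken.
Rate on top 1: 121. B: 43.5 < 121 → exclude; stop.
Optimal diet: F — 1 of 3 types.

1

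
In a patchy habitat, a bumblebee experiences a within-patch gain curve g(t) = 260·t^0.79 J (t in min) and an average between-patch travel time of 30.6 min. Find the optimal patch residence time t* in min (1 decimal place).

115.1 min

Maximise g(t)/(T+t): set derivative to zero → g'(t)(T+t) = g(t).
g'(t) = 0.79·260·t^-0.21. Setting 0.79·260·t^-0.21 = 260·t^0.79/(30.6+t) gives 0.79(30.6+t) = t, so 0.21·t = 0.79×30.6.
t* = 0.79×30.6/0.21 = 115.1 min.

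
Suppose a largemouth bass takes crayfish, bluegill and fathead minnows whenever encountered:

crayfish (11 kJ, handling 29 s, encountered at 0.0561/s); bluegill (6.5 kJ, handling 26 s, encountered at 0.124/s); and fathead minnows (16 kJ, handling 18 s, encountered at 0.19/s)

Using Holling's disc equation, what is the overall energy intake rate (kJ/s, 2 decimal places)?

Energy encountered per unit search time: 0.0561×11 + 0.124×6.5 + 0.19×16 = 4.463 kJ/s.
Handling time per unit search time: 0.0561×29 + 0.124×26 + 0.19×18 = 8.271.
Rate = 4.463/(1 + 8.271) = 0.4814 kJ/s.

0.48 kJ/s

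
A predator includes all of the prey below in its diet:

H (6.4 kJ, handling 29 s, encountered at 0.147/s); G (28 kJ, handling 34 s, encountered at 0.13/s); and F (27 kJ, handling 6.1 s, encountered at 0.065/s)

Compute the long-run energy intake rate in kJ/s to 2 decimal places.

0.63 kJ/s

R = (0.147×6.4 + 0.13×28 + 0.065×27) / (1 + 0.147×29 + 0.13×34 + 0.065×6.1) = 6.336/10.08 = 0.6286 kJ/s.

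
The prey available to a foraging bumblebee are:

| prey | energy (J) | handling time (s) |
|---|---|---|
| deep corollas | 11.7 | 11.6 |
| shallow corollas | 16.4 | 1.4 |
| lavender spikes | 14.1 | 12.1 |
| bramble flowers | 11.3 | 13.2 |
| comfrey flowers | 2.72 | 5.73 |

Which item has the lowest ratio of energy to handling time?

In descending order of E/h:
shallow corollas: 16.4/1.4 = 11.7 J/s
lavender spikes: 14.1/12.1 = 1.17 J/s
deep corollas: 11.7/11.6 = 1.01 J/s
bramble flowers: 11.3/13.2 = 0.856 J/s
comfrey flowers: 2.72/5.73 = 0.475 J/s

comfrey flowers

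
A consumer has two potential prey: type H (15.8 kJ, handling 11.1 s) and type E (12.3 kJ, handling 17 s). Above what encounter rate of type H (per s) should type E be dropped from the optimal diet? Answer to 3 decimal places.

At the threshold, the rate on type H alone equals the profitability of type E: λ·15.8/(1 + λ·11.1) = 12.3/17 = 0.7235.
Rearranging, λ(15.8 − 0.7235×11.1) = 0.7235, so λ = 0.7235/7.769 = 0.09313 per s.

0.093 per s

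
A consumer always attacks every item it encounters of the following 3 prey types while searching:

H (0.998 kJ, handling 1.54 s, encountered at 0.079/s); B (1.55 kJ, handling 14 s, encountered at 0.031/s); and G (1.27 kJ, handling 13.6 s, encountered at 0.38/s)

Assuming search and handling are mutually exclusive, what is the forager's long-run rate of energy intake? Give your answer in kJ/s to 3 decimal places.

0.091 kJ/s

Energy encountered per unit search time: 0.079×0.998 + 0.031×1.55 + 0.38×1.27 = 0.6095 kJ/s.
Handling time per unit search time: 0.079×1.54 + 0.031×14 + 0.38×13.6 = 5.724.
Rate = 0.6095/(1 + 5.724) = 0.09065 kJ/s.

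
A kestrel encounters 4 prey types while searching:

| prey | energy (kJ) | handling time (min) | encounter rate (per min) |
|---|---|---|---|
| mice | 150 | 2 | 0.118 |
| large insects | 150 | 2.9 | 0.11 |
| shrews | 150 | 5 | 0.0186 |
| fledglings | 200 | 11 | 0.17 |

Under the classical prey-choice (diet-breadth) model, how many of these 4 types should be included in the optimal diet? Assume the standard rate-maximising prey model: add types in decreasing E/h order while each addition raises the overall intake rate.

3

Rank by E/h (kJ/min): mice 75, large insects 51.7, shrews 30, fledglings 18.2. Include each in turn until the next type's E/h falls below the running intake rate.
Rate on top 1: 14.32. large insects: 51.7 > 14.32 → include.
Rate on top 2: 21.99. shrews: 30 > 21.99 → include.
Rate on top 3: 22.45. fledglings: 18.2 < 22.45 → exclude; stop.
Optimal diet: mice, large insects, shrews — 3 of 4 types.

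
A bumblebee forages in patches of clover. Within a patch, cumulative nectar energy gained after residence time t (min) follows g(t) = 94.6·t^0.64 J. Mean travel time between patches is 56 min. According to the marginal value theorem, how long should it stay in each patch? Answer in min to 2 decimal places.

99.56 min

Maximise g(t)/(T+t): set derivative to zero → g'(t)(T+t) = g(t).
g'(t) = 0.64·94.6·t^-0.36. Setting 0.64·94.6·t^-0.36 = 94.6·t^0.64/(56+t) gives 0.64(56+t) = t, so 0.36·t = 0.64×56.
t* = 0.64×56/0.36 = 99.56 min.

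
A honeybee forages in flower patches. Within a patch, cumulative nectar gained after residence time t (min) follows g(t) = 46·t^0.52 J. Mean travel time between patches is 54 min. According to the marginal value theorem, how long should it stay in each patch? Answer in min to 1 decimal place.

58.5 min

Optimal t* satisfies g'(t*) = g(t*)/(T + t*).
g'(t) = 0.52·46·t^-0.48. Setting 0.52·46·t^-0.48 = 46·t^0.52/(54+t) gives 0.52(54+t) = t, so 0.48·t = 0.52×54.
t* = 0.52×54/0.48 = 58.5 min.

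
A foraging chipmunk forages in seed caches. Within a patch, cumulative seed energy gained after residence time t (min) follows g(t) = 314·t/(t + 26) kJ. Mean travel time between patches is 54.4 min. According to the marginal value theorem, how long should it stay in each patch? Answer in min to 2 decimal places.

Maximise g(t)/(T+t): set derivative to zero → g'(t)(T+t) = g(t).
g'(t) = 314·26/(t + 26)². Setting 314·26/(t+26)² = 314t/[(t+26)(54.4+t)] gives 26(54.4+t) = t(t+26), so t² = 26×54.4 = 1414.
t* = √1414 = 37.61 min.

37.61 min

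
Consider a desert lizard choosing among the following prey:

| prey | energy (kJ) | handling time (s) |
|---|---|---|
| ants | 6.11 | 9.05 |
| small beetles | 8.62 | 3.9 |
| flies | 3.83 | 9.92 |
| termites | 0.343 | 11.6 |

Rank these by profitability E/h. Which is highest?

small beetles

Profitability E/h (kJ/s): ants = 6.11/9.05 = 0.675, small beetles = 8.62/3.9 = 2.21, flies = 3.83/9.92 = 0.386, termites = 0.343/11.6 = 0.0296.
Ranked: small beetles > ants > flies > termites.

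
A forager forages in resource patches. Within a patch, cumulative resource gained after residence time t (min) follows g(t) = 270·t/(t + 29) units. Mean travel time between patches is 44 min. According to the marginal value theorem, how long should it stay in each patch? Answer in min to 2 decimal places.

35.72 min

Optimal t* satisfies g'(t*) = g(t*)/(T + t*).
g'(t) = 270·29/(t + 29)². Setting 270·29/(t+29)² = 270t/[(t+29)(44+t)] gives 29(44+t) = t(t+29), so t² = 29×44 = 1276.
t* = √1276 = 35.72 min.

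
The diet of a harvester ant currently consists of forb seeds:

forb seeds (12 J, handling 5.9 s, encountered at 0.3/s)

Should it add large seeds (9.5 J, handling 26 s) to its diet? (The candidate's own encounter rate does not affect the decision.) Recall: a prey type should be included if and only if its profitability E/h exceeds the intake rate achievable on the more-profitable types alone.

No

Intake rate on the current diet: R = (0.3×12) / (1 + 0.3×5.9) = 3.6/2.77 = 1.3 J/s.
large seeds: E/h = 9.5/26 = 0.3654 J/s.
Since 0.3654 < R, time spent handling large seeds is better spent searching.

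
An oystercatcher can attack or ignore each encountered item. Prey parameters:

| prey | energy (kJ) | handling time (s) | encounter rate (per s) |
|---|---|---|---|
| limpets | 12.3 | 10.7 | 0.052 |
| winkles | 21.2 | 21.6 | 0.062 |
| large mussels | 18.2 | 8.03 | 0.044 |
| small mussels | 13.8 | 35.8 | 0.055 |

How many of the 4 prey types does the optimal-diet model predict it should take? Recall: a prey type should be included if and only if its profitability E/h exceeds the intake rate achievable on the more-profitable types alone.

3

Profitabilities (E/h, kJ/s): large mussels 2.27, limpets 1.15, winkles 0.981, small mussels 0.385. Add prey in this order while the next type's profitability exceeds the intake rate on those already taken.
Rate on top 1: 0.5917. limpets: 1.15 > 0.5917 → include.
Rate on top 2: 0.7542. winkles: 0.981 > 0.7542 → include.
Rate on top 3: 0.8479. small mussels: 0.385 < 0.8479 → exclude; stop.
Optimal diet: large mussels, limpets, winkles — 3 of 4 types.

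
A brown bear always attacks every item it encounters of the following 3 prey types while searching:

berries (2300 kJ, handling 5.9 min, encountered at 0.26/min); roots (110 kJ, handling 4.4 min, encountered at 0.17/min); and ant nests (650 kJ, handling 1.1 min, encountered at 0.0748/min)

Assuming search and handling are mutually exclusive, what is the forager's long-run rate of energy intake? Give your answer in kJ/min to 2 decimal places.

Energy encountered per unit search time: 0.26×2300 + 0.17×110 + 0.0748×650 = 665.3 kJ/min.
Handling time per unit search time: 0.26×5.9 + 0.17×4.4 + 0.0748×1.1 = 2.364.
Rate = 665.3/(1 + 2.364) = 197.8 kJ/min.

197.76 kJ/min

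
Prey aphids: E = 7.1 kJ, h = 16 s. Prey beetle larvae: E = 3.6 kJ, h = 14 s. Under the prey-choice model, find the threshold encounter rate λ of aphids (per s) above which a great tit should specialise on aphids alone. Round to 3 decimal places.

Drop beetle larvae once their profitability E₂/h₂ falls below the rate achievable on aphids alone: E₂/h₂ = λE₁/(1 + λh₁).
Solve for λ: λE₁h₂ = E₂(1 + λh₁) → λ(E₁h₂ − E₂h₁) = E₂ → λ = E₂/(E₁h₂ − E₂h₁).
λ = 3.6/(7.1×14 − 3.6×16) = 3.6/41.8 = 0.08612 per s.

0.086 per s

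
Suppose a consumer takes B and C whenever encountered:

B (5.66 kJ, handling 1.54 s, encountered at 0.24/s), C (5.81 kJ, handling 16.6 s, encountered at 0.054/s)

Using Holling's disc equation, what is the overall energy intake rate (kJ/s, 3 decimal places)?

Energy encountered per unit search time: 0.24×5.66 + 0.054×5.81 = 1.672 kJ/s.
Handling time per unit search time: 0.24×1.54 + 0.054×16.6 = 1.266.
Rate = 1.672/(1 + 1.266) = 0.7379 kJ/s.

0.738 kJ/s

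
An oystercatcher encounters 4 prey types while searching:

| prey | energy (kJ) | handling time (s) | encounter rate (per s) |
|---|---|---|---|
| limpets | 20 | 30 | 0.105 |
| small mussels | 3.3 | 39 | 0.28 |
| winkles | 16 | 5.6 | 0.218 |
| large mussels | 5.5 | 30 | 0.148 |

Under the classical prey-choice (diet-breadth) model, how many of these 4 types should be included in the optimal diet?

Profitabilities (E/h, kJ/s): winkles 2.86, limpets 0.667, large mussels 0.183, small mussels 0.0846. Add prey in this order while the next type's profitability exceeds the intake rate on those already taken.
Rate on top 1: 1.571. limpets: 0.667 < 1.571 → exclude; stop.
Optimal diet: winkles — 1 of 4 types.

1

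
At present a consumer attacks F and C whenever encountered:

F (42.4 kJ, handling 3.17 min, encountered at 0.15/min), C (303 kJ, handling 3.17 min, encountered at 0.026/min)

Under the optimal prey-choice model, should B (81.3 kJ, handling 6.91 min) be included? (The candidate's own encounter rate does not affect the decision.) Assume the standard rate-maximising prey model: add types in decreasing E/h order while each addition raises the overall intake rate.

Yes

Current rate: (0.15×42.4 + 0.026×303)/(1 + 0.15×3.17 + 0.026×3.17) = 9.139 kJ/min.
Profitability of B: 81.3/6.91 = 11.77 kJ/min.
11.77 > 9.139, so adding B raises the average — include it.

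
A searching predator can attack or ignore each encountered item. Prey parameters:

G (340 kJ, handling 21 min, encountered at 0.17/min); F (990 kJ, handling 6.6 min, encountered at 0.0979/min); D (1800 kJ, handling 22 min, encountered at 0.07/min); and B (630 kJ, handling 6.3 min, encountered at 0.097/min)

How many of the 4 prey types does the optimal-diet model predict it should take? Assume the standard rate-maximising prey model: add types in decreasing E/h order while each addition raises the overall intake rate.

E/h in descending order: F 150, B 100, D 81.8, G 16.2 kJ/min. The optimal diet is the largest prefix of this list for which every included type satisfies E_i/h_i > R on the types above it.
Rate on top 1: 58.88. B: 100 > 58.88 → include.
Rate on top 2: 70.01. D: 81.8 > 70.01 → include.
Rate on top 3: 74.8. G: 16.2 < 74.8 → exclude; stop.
Optimal diet: F, B, D — 3 of 4 types.

3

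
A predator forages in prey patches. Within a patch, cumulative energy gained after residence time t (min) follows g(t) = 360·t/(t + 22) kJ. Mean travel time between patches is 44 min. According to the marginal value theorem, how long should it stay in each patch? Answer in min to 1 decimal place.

31.1 min

By the marginal value theorem, leave when the instantaneous gain rate g'(t) equals the habitat-wide average g(t)/(T + t).
g'(t) = 360·22/(t + 22)². Setting 360·22/(t+22)² = 360t/[(t+22)(44+t)] gives 22(44+t) = t(t+22), so t² = 22×44 = 968.
t* = √968 = 31.11 min.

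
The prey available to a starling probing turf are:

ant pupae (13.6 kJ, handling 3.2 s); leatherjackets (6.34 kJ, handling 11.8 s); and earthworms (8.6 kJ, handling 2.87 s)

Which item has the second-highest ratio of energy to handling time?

Profitability E/h (kJ/s): ant pupae = 13.6/3.2 = 4.25, leatherjackets = 6.34/11.8 = 0.537, earthworms = 8.6/2.87 = 3.
Ranked: ant pupae > earthworms > leatherjackets.

earthworms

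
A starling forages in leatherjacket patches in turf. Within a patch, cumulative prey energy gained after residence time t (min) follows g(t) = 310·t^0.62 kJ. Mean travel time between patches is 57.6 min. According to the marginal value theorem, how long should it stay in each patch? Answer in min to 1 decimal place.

Optimal t* satisfies g'(t*) = g(t*)/(T + t*).
g'(t) = 0.62·310·t^-0.38. Setting 0.62·310·t^-0.38 = 310·t^0.62/(57.6+t) gives 0.62(57.6+t) = t, so 0.38·t = 0.62×57.6.
t* = 0.62×57.6/0.38 = 93.98 min.

94.0 min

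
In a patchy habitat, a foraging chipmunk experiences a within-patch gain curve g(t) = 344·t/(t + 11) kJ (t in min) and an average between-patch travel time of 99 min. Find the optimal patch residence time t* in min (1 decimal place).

33.0 min

Optimal t* satisfies g'(t*) = g(t*)/(T + t*).
g'(t) = 344·11/(t + 11)². Setting 344·11/(t+11)² = 344t/[(t+11)(99+t)] gives 11(99+t) = t(t+11), so t² = 11×99 = 1089.
t* = √1089 = 33 min.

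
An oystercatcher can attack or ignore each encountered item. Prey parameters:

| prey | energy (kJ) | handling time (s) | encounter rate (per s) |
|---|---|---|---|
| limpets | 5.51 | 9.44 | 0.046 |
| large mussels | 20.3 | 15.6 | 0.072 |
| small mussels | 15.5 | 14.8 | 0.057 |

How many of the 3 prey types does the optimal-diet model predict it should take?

2

Profitabilities (E/h, kJ/s): large mussels 1.3, small mussels 1.05, limpets 0.584. Add prey in this order while the next type's profitability exceeds the intake rate on those already taken.
Rate on top 1: 0.6884. small mussels: 1.05 > 0.6884 → include.
Rate on top 2: 0.7904. limpets: 0.584 < 0.7904 → exclude; stop.
Optimal diet: large mussels, small mussels — 2 of 3 types.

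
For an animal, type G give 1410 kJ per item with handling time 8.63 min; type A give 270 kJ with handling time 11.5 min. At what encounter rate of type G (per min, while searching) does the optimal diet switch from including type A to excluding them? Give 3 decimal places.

0.019 per min

Drop type A once their profitability E₂/h₂ falls below the rate achievable on type G alone: E₂/h₂ = λE₁/(1 + λh₁).
Solve for λ: λE₁h₂ = E₂(1 + λh₁) → λ(E₁h₂ − E₂h₁) = E₂ → λ = E₂/(E₁h₂ − E₂h₁).
λ = 270/(1410×11.5 − 270×8.63) = 270/1.388e+04 = 0.01945 per min.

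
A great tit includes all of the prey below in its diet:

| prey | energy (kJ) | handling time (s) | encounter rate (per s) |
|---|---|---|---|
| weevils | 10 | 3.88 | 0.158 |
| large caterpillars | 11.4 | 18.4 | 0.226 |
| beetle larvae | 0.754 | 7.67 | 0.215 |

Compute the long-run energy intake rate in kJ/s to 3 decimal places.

0.582 kJ/s

R = (0.158×10 + 0.226×11.4 + 0.215×0.754) / (1 + 0.158×3.88 + 0.226×18.4 + 0.215×7.67) = 4.319/7.42 = 0.582 kJ/s.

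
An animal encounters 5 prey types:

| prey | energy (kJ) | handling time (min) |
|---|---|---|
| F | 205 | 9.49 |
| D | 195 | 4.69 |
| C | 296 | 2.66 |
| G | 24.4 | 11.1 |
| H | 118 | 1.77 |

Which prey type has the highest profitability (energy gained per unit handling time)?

C

Profitability E/h (kJ/min): F = 205/9.49 = 21.6, D = 195/4.69 = 41.6, C = 296/2.66 = 111, G = 24.4/11.1 = 2.2, H = 118/1.77 = 66.7.
Ranked: C > H > D > F > G.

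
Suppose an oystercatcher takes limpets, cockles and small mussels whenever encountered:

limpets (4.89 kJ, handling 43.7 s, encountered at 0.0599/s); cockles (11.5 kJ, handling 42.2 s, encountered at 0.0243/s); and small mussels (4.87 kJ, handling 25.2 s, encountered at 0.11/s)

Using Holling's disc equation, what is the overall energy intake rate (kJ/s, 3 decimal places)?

Energy encountered per unit search time: 0.0599×4.89 + 0.0243×11.5 + 0.11×4.87 = 1.108 kJ/s.
Handling time per unit search time: 0.0599×43.7 + 0.0243×42.2 + 0.11×25.2 = 6.415.
Rate = 1.108/(1 + 6.415) = 0.1494 kJ/s.

0.149 kJ/s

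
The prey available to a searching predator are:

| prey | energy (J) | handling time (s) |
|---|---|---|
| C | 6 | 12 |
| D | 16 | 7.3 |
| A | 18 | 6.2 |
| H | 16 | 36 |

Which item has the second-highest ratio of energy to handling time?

Profitability E/h (J/s): C = 6/12 = 0.5, D = 16/7.3 = 2.19, A = 18/6.2 = 2.9, H = 16/36 = 0.444.
Ranked: A > D > C > H.

D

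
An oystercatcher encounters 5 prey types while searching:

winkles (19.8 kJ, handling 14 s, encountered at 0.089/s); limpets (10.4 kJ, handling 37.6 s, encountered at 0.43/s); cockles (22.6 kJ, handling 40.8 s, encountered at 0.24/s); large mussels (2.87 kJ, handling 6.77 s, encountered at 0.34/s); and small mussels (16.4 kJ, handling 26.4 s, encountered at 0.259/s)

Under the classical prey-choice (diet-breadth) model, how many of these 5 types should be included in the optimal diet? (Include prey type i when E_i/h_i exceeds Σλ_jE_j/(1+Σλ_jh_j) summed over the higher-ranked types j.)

E/h in descending order: winkles 1.41, small mussels 0.621, cockles 0.554, large mussels 0.424, limpets 0.277 kJ/s. The optimal diet is the largest prefix of this list for which every included type satisfies E_i/h_i > R on the types above it.
Rate on top 1: 0.7846. small mussels: 0.621 < 0.7846 → exclude; stop.
Optimal diet: winkles — 1 of 5 types.

1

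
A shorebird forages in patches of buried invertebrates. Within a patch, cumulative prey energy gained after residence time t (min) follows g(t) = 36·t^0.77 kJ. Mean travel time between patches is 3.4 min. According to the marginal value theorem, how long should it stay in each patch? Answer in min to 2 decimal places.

11.38 min

Optimal t* satisfies g'(t*) = g(t*)/(T + t*).
g'(t) = 0.77·36·t^-0.23. Setting 0.77·36·t^-0.23 = 36·t^0.77/(3.4+t) gives 0.77(3.4+t) = t, so 0.23·t = 0.77×3.4.
t* = 0.77×3.4/0.23 = 11.38 min.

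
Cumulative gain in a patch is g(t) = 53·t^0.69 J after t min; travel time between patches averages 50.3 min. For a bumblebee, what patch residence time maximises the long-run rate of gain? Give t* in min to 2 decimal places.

111.96 min

By the marginal value theorem, leave when the instantaneous gain rate g'(t) equals the habitat-wide average g(t)/(T + t).
g'(t) = 0.69·53·t^-0.31. Setting 0.69·53·t^-0.31 = 53·t^0.69/(50.3+t) gives 0.69(50.3+t) = t, so 0.31·t = 0.69×50.3.
t* = 0.69×50.3/0.31 = 112 min.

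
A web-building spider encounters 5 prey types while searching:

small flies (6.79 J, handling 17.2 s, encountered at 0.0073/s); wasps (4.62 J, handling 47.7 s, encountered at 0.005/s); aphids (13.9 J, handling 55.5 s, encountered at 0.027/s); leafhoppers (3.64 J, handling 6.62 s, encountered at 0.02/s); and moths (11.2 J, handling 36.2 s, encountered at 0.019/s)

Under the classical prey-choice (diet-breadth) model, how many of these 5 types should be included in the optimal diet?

4

Profitabilities (E/h, J/s): leafhoppers 0.55, small flies 0.395, moths 0.309, aphids 0.25, wasps 0.0969. Add prey in this order while the next type's profitability exceeds the intake rate on those already taken.
Rate on top 1: 0.06429. small flies: 0.395 > 0.06429 → include.
Rate on top 2: 0.09727. moths: 0.309 > 0.09727 → include.
Rate on top 3: 0.1723. aphids: 0.25 > 0.1723 → include.
Rate on top 4: 0.2063. wasps: 0.0969 < 0.2063 → exclude; stop.
Optimal diet: leafhoppers, small flies, moths, aphids — 4 of 5 types.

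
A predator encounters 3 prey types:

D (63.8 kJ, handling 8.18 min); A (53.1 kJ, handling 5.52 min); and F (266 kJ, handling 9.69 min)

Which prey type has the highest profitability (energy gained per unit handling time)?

F

Profitability E/h (kJ/min): D = 63.8/8.18 = 7.8, A = 53.1/5.52 = 9.62, F = 266/9.69 = 27.5.
Ranked: F > A > D.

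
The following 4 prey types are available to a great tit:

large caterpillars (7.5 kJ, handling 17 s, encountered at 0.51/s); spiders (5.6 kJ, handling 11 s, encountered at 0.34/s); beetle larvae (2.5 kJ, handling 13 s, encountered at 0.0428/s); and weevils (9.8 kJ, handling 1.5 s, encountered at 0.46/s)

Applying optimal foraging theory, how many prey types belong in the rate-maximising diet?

1

Profitabilities (E/h, kJ/s): weevils 6.53, spiders 0.509, large caterpillars 0.441, beetle larvae 0.192. Add prey in this order while the next type's profitability exceeds the intake rate on those already taken.
Rate on top 1: 2.667. spiders: 0.509 < 2.667 → exclude; stop.
Optimal diet: weevils — 1 of 4 types.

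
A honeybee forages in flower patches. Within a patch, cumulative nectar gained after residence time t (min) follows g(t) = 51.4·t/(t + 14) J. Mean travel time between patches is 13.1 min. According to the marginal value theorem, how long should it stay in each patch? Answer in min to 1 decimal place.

13.5 min

By the marginal value theorem, leave when the instantaneous gain rate g'(t) equals the habitat-wide average g(t)/(T + t).
g'(t) = 51.4·14/(t + 14)². Setting 51.4·14/(t+14)² = 51.4t/[(t+14)(13.1+t)] gives 14(13.1+t) = t(t+14), so t² = 14×13.1 = 183.4.
t* = √183.4 = 13.54 min.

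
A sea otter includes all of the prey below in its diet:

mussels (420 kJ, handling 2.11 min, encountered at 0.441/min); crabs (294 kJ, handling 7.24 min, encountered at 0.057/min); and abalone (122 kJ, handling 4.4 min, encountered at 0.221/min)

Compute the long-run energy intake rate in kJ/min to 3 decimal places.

R = Σλ_iE_i / (1 + Σλ_ih_i)
Numerator: 0.441×420 + 0.057×294 + 0.221×122 = 228.9
Denominator: 1 + 0.441×2.11 + 0.057×7.24 + 0.221×4.4 = 3.316
R = 228.9/3.316 = 69.05 kJ/min

69.050 kJ/min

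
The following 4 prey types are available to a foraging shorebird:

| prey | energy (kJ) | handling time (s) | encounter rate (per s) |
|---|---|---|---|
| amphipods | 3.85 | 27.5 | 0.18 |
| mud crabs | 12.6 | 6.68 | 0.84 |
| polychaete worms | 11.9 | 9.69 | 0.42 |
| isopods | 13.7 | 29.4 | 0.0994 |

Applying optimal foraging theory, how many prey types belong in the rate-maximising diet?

E/h in descending order: mud crabs 1.89, polychaete worms 1.23, isopods 0.466, amphipods 0.14 kJ/s. The optimal diet is the largest prefix of this list for which every included type satisfies E_i/h_i > R on the types above it.
Rate on top 1: 1.601. polychaete worms: 1.23 < 1.601 → exclude; stop.
Optimal diet: mud crabs — 1 of 4 types.

1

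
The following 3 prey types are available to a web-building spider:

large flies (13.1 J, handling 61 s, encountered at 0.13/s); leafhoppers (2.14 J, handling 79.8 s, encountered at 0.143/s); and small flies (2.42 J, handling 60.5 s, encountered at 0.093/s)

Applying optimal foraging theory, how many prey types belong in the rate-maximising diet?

1

E/h in descending order: large flies 0.215, small flies 0.04, leafhoppers 0.0268 J/s. The optimal diet is the largest prefix of this list for which every included type satisfies E_i/h_i > R on the types above it.
Rate on top 1: 0.1907. small flies: 0.04 < 0.1907 → exclude; stop.
Optimal diet: large flies — 1 of 3 types.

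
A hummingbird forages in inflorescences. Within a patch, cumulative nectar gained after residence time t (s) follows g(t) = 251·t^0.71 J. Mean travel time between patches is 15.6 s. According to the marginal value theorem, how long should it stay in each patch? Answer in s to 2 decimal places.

38.19 s

Maximise g(t)/(T+t): set derivative to zero → g'(t)(T+t) = g(t).
g'(t) = 0.71·251·t^-0.29. Setting 0.71·251·t^-0.29 = 251·t^0.71/(15.6+t) gives 0.71(15.6+t) = t, so 0.29·t = 0.71×15.6.
t* = 0.71×15.6/0.29 = 38.19 s.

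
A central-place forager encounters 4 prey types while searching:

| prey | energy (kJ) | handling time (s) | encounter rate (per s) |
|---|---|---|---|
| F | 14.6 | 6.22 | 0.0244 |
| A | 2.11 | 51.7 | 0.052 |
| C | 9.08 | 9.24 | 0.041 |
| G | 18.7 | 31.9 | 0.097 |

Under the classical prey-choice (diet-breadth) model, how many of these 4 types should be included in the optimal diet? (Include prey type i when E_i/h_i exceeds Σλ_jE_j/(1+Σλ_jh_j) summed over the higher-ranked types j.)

3

E/h in descending order: F 2.35, C 0.983, G 0.586, A 0.0408 kJ/s. The optimal diet is the largest prefix of this list for which every included type satisfies E_i/h_i > R on the types above it.
Rate on top 1: 0.3093. C: 0.983 > 0.3093 → include.
Rate on top 2: 0.476. G: 0.586 > 0.476 → include.
Rate on top 3: 0.5497. A: 0.0408 < 0.5497 → exclude; stop.
Optimal diet: F, C, G — 3 of 4 types.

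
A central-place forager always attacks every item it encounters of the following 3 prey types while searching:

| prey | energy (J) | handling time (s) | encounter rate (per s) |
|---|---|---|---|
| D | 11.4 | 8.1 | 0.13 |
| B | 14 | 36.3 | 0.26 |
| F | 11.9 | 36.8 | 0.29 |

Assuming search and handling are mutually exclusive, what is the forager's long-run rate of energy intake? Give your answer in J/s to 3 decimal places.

R = (0.13×11.4 + 0.26×14 + 0.29×11.9) / (1 + 0.13×8.1 + 0.26×36.3 + 0.29×36.8) = 8.573/22.16 = 0.3868 J/s.

0.387 J/s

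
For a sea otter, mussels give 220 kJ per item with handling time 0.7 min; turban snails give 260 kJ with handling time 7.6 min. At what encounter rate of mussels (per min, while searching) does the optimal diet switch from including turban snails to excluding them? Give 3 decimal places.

0.174 per min

Drop turban snails once their profitability E₂/h₂ falls below the rate achievable on mussels alone: E₂/h₂ = λE₁/(1 + λh₁).
Solve for λ: λE₁h₂ = E₂(1 + λh₁) → λ(E₁h₂ − E₂h₁) = E₂ → λ = E₂/(E₁h₂ − E₂h₁).
λ = 260/(220×7.6 − 260×0.7) = 260/1490 = 0.1745 per min.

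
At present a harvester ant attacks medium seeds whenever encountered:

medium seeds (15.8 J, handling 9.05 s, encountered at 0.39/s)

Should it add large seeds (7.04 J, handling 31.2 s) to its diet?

Intake rate on the current diet: R = (0.39×15.8) / (1 + 0.39×9.05) = 6.162/4.53 = 1.36 J/s.
Profitability of large seeds: 7.04/31.2 = 0.2256 J/s.
Since 0.2256 < R, time spent handling large seeds is better spent searching.

No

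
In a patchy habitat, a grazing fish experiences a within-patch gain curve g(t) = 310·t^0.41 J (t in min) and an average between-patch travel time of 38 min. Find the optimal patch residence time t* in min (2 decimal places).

26.41 min

Optimal t* satisfies g'(t*) = g(t*)/(T + t*).
g'(t) = 0.41·310·t^-0.59. Setting 0.41·310·t^-0.59 = 310·t^0.41/(38+t) gives 0.41(38+t) = t, so 0.59·t = 0.41×38.
t* = 0.41×38/0.59 = 26.41 min.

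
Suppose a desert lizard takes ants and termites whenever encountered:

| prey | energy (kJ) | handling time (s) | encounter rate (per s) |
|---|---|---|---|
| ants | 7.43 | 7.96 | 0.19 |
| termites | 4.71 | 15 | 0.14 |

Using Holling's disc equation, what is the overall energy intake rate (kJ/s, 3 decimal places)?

R = Σλ_iE_i / (1 + Σλ_ih_i)
Numerator: 0.19×7.43 + 0.14×4.71 = 2.071
Denominator: 1 + 0.19×7.96 + 0.14×15 = 4.612
R = 2.071/4.612 = 0.449 kJ/s

0.449 kJ/s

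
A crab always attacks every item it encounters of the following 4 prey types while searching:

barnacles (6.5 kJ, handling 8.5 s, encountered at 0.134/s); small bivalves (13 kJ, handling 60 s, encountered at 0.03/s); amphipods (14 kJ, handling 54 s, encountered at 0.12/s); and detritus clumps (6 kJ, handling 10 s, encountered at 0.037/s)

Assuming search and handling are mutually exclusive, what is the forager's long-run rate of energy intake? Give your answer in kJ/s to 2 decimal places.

R = Σλ_iE_i / (1 + Σλ_ih_i)
Numerator: 0.134×6.5 + 0.03×13 + 0.12×14 + 0.037×6 = 3.163
Denominator: 1 + 0.134×8.5 + 0.03×60 + 0.12×54 + 0.037×10 = 10.79
R = 3.163/10.79 = 0.2932 kJ/s

0.29 kJ/s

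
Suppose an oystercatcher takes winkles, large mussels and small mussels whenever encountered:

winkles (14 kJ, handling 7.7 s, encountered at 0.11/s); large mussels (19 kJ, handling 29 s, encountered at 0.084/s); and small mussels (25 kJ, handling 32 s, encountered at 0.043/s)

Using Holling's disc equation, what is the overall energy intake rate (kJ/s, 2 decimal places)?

R = Σλ_iE_i / (1 + Σλ_ih_i)
Numerator: 0.11×14 + 0.084×19 + 0.043×25 = 4.211
Denominator: 1 + 0.11×7.7 + 0.084×29 + 0.043×32 = 5.659
R = 4.211/5.659 = 0.7441 kJ/s

0.74 kJ/s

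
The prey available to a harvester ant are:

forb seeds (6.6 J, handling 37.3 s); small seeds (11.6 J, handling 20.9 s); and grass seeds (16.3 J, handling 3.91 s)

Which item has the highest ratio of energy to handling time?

Profitability E/h (J/s): forb seeds = 6.6/37.3 = 0.177, small seeds = 11.6/20.9 = 0.555, grass seeds = 16.3/3.91 = 4.17.
Ranked: grass seeds > small seeds > forb seeds.

grass seeds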